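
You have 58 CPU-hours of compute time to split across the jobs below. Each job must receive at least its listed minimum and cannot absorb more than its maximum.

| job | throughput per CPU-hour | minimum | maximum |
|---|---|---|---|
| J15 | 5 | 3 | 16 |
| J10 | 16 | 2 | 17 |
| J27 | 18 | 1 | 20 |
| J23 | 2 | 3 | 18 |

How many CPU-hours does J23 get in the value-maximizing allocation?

Meeting every minimum uses 3+2+1+3 = 9 CPU-hours, leaving 49.
Order the jobs by throughput per CPU-hour: J27 18 > J10 16 > J15 5 > J23 2.
J27: +19 to 20 (cap) ; 30 left.
J10 takes 15 more to reach its cap of 17 ; 15 left.
Give J15 13 more to hit its cap of 16 ; 2 left.
J23: +2 (room for 15) → 5. Pool exhausted.

5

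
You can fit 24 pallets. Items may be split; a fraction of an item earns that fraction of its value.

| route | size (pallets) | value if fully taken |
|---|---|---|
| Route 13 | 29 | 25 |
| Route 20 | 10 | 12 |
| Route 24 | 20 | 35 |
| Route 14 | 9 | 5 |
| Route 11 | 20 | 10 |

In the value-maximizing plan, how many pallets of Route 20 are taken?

Best value per unit of size first: Route 24 35/20≈1.75, Route 20 12/10≈1.2, Route 13 25/29≈0.862, Route 14 5/9≈0.556, Route 11 10/20≈0.5.
Route 24: take in full, 20 pallets for value 35 — 4 left.
4 pallets left: a 4/10 share of Route 20 gives 12×4/10 = 4.8.

4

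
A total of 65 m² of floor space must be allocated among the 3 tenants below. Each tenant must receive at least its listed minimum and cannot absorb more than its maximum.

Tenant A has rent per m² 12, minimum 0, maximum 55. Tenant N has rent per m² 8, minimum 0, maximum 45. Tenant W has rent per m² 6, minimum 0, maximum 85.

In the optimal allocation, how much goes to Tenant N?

10

Meeting every minimum uses 0+0+0 = 0 m², leaving 65.
Rank by rent per m²: Tenant A 12 > Tenant N 8 > Tenant W 6.
Tenant A takes 55 more to reach its cap of 55 — 10 left.
Tenant N has room for 45 more but only 10 remain, so it gets 10.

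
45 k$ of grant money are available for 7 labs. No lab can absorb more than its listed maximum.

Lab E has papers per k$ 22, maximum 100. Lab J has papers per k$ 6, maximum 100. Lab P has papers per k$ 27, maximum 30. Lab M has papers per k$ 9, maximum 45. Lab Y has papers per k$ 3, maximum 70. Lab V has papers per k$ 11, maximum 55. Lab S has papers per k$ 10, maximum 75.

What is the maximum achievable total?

Rank by papers per k$: Lab P 27 > Lab E 22 > Lab V 11 > Lab S 10 > Lab M 9 > Lab J 6 > Lab Y 3.
Lab P takes 30 to reach its cap of 30 ; 15 left.
Lab E: +15 (room for 100) → 15. Pool exhausted.
Total = 22×15 + 27×30 = 1140.

1140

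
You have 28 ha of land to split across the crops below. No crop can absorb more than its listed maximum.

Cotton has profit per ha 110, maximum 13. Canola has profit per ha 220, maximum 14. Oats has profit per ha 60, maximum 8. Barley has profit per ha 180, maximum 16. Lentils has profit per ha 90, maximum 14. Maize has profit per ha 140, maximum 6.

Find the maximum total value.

Rank by profit per ha: Canola 220 > Barley 180 > Maize 140 > Cotton 110 > Lentils 90 > Oats 60.
Canola takes 14 to reach its cap of 14 ; 14 left.
Barley: +14 (room for 16) → 14. Pool exhausted.
Total = 220×14 + 180×14 = 5600.

5600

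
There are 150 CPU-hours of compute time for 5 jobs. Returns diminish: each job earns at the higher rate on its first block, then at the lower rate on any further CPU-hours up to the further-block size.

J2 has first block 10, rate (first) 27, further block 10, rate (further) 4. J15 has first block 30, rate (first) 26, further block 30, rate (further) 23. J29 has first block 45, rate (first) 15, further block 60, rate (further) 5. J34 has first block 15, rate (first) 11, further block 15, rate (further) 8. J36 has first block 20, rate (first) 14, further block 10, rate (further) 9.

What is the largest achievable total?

Rank every tier by rate: J2/first 27 > J15/first 26 > J15/second 23 > J29/first 15 > J36/first 14 > J34/first 11 > J36/second 9 > J34/second 8 > J29/second 5 > J2/second 4.
Fill J2 first block (10 at 27) — 140 left.
J15 first at 26: fill all 30 — 110 left.
J15 second at 23: fill all 30 — 80 left.
J29/first (15): +45 — 35 left.
Fill J36 first block (20 at 14) — 15 left.
Fill J34 first block (15 at 11) — 0 left.
Total = 27×10 + 26×30 + 23×30 + 15×45 + 14×20 + 11×15 = 2860.

2860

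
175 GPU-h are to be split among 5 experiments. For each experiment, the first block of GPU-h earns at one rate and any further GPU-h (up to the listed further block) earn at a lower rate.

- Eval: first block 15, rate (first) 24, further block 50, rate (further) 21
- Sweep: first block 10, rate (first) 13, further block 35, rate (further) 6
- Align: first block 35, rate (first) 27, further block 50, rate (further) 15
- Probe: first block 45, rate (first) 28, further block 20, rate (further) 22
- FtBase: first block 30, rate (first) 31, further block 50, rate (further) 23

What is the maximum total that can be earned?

Treat each block as its own option and order by rate: FtBase/T1 31 > Probe/T1 28 > Align/T1 27 > Eval/T1 24 > FtBase/T2 23 > Probe/T2 22 > Eval/T2 21 > Align/T2 15 > Sweep/T1 13 > Sweep/T2 6.
FtBase/T1 (31): +30 — 145 left.
Probe T1 at 28: fill all 45 — 100 left.
Fill Align T1 block (35 at 27) — 65 left.
Fill Eval T1 block (15 at 24) — 50 left.
FtBase T2 at 23: fill all 50 — 0 left.
Total = 31×30 + 28×45 + 27×35 + 24×15 + 23×50 = 4645.

4645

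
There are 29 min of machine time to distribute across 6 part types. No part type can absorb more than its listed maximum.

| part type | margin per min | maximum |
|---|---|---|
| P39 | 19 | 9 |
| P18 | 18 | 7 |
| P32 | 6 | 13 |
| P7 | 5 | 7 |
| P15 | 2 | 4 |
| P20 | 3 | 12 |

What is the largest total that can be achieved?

Highest margin per min first: P39 19 > P18 18 > P32 6 > P7 5 > P20 3 > P15 2.
P39 takes 9 to reach its cap of 9 → 20 left.
P18 takes 7 to reach its cap of 7 → 13 left.
Give P32 13 to hit its cap of 13 → 0 left.
Total = 19×9 + 18×7 + 6×13 = 375.

375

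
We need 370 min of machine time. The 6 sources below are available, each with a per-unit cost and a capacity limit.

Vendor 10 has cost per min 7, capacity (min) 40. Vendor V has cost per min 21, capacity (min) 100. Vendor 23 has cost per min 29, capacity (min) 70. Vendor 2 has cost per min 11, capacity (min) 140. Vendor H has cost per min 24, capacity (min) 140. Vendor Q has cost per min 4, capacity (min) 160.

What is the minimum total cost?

3090

Cheapest first:
Vendor Q (4): use full 160 — 210 min to go.
Vendor 10 (7): use full 40 — 170 min to go.
Vendor 2 (11): use full 140 — 30 min to go.
Vendor V at 21: take 30 of its 100 — requirement met.
Vendor H, Vendor 23: unused.
Cost = 160×4 + 40×7 + 140×11 + 30×21 = 3090.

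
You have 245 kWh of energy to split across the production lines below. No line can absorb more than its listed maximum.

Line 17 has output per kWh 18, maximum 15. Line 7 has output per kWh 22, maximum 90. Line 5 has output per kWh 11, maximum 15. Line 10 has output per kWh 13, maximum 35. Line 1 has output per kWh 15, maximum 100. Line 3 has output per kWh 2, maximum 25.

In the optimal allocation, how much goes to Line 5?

Order the production lines by output per kWh: Line 7 22 > Line 17 18 > Line 1 15 > Line 10 13 > Line 5 11 > Line 3 2.
Line 7: +90 to 90 (cap) → 155 left.
Line 17: +15 to 15 (cap) → 140 left.
Line 1 takes 100 to reach its cap of 100 → 40 left.
Line 10: +35 to 35 (cap) → 5 left.
Line 5 has room for 15 but only 5 remain, so it gets 5.

5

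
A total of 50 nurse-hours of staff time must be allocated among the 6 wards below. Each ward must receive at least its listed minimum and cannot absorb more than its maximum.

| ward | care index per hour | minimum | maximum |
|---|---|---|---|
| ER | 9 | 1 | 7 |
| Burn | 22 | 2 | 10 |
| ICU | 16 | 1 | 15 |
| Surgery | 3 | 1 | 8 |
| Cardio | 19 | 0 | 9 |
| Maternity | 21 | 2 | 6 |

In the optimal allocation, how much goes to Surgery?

3

Meeting every minimum uses 1+2+1+1+0+2 = 7 nurse-hours, leaving 43.
Rank by care index per hour: Burn 22 > Maternity 21 > Cardio 19 > ICU 16 > ER 9 > Surgery 3.
Give Burn 8 more to hit its cap of 10 → 35 left.
Give Maternity 4 more to hit its cap of 6 → 31 left.
Give Cardio 9 more to hit its cap of 9 → 22 left.
ICU takes 14 more to reach its cap of 15 → 8 left.
ER takes 6 more to reach its cap of 7 → 2 left.
Surgery: +2 (room for 7) → 3. Pool exhausted.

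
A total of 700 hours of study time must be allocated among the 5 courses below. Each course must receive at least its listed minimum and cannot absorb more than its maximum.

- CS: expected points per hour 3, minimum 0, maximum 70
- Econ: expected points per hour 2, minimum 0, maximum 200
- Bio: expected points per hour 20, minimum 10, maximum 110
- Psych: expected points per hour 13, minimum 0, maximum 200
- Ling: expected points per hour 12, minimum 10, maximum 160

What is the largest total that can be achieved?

7250

Meeting every minimum uses 0+0+10+0+10 = 20 hours, leaving 680.
Highest expected points per hour first: Bio 20 > Psych 13 > Ling 12 > CS 3 > Econ 2.
Bio: +100 to 110 (cap) ; 580 left.
Give Psych 200 more to hit its cap of 200 ; 380 left.
Ling takes 150 more to reach its cap of 160 ; 230 left.
Give CS 70 more to hit its cap of 70 ; 160 left.
Econ: +160 (room for 200) → 160. Pool exhausted.
Total = 3×70 + 2×160 + 20×110 + 13×200 + 12×160 = 7250.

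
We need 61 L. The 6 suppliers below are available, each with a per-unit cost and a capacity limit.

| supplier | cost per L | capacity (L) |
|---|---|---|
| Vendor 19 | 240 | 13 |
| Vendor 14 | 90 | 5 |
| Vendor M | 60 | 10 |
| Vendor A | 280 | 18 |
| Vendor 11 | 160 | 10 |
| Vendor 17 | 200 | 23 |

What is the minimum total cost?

Cheapest first:
Take 10 from Vendor M at 60 → need 51 more.
Take 5 from Vendor 14 at 90 → need 46 more.
Vendor 11 (160): use full 10 → 36 L to go.
Vendor 17 at 200: take all 23 L → 13 still needed.
Vendor 19 (240): use full 13 → 0 L to go.
Vendor A: unused.
Cost = 10×60 + 5×90 + 10×160 + 23×200 + 13×240 = 10370.

10370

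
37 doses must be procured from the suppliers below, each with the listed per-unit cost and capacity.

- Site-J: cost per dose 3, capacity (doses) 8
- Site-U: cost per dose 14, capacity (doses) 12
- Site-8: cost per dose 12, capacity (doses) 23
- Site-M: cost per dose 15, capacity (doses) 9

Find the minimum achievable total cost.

384

Use suppliers in increasing cost order.
Take 8 from Site-J at 3 → need 29 more.
Take 23 from Site-8 at 12 → need 6 more.
Site-U (14): take the remaining 6 → done.
Site-M: unused.
Cost = 8×3 + 23×12 + 6×14 = 384.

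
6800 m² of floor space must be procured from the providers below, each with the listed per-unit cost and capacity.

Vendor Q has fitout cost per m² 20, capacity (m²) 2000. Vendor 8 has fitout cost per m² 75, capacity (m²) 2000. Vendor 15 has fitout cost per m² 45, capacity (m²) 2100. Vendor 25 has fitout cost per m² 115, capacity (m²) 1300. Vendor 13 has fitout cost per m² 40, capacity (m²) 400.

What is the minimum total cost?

Cheapest first:
Take 2000 from Vendor Q at 20 — need 4800 more.
Vendor 13 (40): use full 400 — 4400 m² to go.
Vendor 15 at 45: take all 2100 m² — 2300 still needed.
Vendor 8 at 75: take all 2000 m² — 300 still needed.
Vendor 25 at 115: take 300 of its 1300 — requirement met.
Cost = 2000×20 + 400×40 + 2100×45 + 2000×75 + 300×115 = 335000.

335000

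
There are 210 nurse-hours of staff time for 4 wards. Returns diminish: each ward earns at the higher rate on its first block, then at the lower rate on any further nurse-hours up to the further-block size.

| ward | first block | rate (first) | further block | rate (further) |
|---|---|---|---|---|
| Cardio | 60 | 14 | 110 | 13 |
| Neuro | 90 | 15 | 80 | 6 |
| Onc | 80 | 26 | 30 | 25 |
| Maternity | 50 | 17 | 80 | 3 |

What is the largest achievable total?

Treat each block as its own option and order by rate: Onc/first 26 > Onc/second 25 > Maternity/first 17 > Neuro/first 15 > Cardio/first 14 > Cardio/second 13 > Neuro/second 6 > Maternity/second 3.
Onc/first (26): +80 — 130 left.
Onc/second (25): +30 — 100 left.
Fill Maternity first block (50 at 17) — 50 left.
Neuro first at 15: only 50 left, fill 50.
Total = 26×80 + 25×30 + 17×50 + 15×50 = 4430.

4430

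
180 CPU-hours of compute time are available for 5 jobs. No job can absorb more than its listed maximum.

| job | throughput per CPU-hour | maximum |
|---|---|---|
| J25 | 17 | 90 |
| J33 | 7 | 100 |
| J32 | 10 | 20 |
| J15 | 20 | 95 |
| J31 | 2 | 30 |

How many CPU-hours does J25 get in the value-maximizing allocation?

Rank by throughput per CPU-hour: J15 20 > J25 17 > J32 10 > J33 7 > J31 2.
J15: +95 to 95 (cap) ; 85 left.
J25 has room for 90 but only 85 remain, so it gets 85.

85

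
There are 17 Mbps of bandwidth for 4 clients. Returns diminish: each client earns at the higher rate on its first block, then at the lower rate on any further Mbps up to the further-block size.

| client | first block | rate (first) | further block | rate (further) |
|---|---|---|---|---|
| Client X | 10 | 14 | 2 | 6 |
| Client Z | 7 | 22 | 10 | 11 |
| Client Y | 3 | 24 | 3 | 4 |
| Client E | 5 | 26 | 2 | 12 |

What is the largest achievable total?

Rank every tier by rate: Client E/tier1 26 > Client Y/tier1 24 > Client Z/tier1 22 > Client X/tier1 14 > Client E/tier2 12 > Client Z/tier2 11 > Client X/tier2 6 > Client Y/tier2 4.
Client E/tier1 (26): +5 ; 12 left.
Fill Client Y tier1 block (3 at 24) ; 9 left.
Client Z/tier1 (22): +7 ; 2 left.
Client X/tier1: +2 of 10 at 14; pool empty.
Total = 26×5 + 24×3 + 22×7 + 14×2 = 384.

384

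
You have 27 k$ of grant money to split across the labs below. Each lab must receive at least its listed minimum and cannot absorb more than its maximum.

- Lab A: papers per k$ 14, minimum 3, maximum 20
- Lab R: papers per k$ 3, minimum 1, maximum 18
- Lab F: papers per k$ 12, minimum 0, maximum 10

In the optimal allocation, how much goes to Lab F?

6

Meeting every minimum uses 3+1+0 = 4 k$, leaving 23.
Highest papers per k$ first: Lab A 14 > Lab F 12 > Lab R 3.
Lab A: +17 to 20 (cap) ; 6 left.
Lab F has room for 10 more but only 6 remain, so it gets 6.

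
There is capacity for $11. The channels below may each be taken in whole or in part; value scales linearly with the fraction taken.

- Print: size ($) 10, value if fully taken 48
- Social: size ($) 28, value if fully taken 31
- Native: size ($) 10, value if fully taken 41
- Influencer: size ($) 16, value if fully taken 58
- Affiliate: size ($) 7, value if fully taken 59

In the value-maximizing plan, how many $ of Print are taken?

Sort by value density: Affiliate 59/7≈8.43, Print 48/10≈4.8, Native 41/10≈4.1, Influencer 58/16≈3.62, Social 31/28≈1.11.
All 7 $ of Affiliate fit (value 59) — 4 remain.
Fill the last 4 $ with part of Print: 4/10 of it earns 19.2.

4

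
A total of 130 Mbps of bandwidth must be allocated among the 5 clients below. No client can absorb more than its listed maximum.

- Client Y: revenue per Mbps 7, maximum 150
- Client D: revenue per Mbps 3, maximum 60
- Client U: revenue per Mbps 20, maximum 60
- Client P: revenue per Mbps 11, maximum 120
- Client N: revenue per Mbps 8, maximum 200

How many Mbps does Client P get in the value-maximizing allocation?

Order the clients by revenue per Mbps: Client U 20 > Client P 11 > Client N 8 > Client Y 7 > Client D 3.
Client U takes 60 to reach its cap of 60 — 70 left.
Client P has room for 120 but only 70 remain, so it gets 70.

70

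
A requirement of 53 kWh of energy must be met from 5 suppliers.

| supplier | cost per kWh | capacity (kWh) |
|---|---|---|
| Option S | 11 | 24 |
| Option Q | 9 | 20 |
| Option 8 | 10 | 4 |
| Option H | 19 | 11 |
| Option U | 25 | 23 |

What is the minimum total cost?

579

Use suppliers in increasing cost order.
Option Q at 9: take all 20 kWh → 33 still needed.
Option 8 at 10: take all 4 kWh → 29 still needed.
Take 24 from Option S at 11 → need 5 more.
Take 5 from Option H at 19 to finish.
Option U: unused.
Cost = 20×9 + 4×10 + 24×11 + 5×19 = 579.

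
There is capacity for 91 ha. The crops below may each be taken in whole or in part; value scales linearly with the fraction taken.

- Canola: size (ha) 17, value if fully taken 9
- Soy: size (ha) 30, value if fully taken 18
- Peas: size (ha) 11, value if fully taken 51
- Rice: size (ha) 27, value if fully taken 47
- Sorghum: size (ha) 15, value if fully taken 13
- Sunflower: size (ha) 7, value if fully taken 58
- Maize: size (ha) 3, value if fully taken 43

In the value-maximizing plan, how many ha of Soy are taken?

28

Best value per unit of size first: Maize 43/3≈14.3, Sunflower 58/7≈8.29, Peas 51/11≈4.64, Rice 47/27≈1.74, Sorghum 13/15≈0.867, Soy 18/30≈0.6, Canola 9/17≈0.529.
Take all of Maize (3 ha, value 43) ; 88 ha left.
All 7 ha of Sunflower fit (value 58) ; 81 remain.
All 11 ha of Peas fit (value 51) ; 70 remain.
All 27 ha of Rice fit (value 47) ; 43 remain.
All 15 ha of Sorghum fit (value 13) ; 28 remain.
28 ha left: a 28/30 share of Soy gives 18×28/30 = 16.8.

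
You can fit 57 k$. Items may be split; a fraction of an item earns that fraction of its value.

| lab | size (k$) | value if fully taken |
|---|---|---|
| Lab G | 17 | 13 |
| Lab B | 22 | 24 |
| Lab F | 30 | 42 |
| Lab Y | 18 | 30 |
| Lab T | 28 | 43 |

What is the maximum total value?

88.4

Rank by value-to-size ratio: Lab Y 30/18≈1.67, Lab T 43/28≈1.54, Lab F 42/30≈1.4, Lab B 24/22≈1.09, Lab G 13/17≈0.765.
Lab Y: take in full, 18 k$ for value 30 ; 39 left.
Take all of Lab T (28 k$, value 43) ; 11 k$ left.
Fill the last 11 k$ with part of Lab F: 11/30 of it earns 15.4.
Total value = 88.4.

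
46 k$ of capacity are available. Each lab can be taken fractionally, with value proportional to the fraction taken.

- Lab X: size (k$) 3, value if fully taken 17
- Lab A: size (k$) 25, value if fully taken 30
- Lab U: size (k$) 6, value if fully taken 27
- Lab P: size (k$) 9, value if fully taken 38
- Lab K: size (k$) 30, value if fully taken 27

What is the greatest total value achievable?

Sort by value density: Lab X 17/3≈5.67, Lab U 27/6≈4.5, Lab P 38/9≈4.22, Lab A 30/25≈1.2, Lab K 27/30≈0.9.
Take all of Lab X (3 k$, value 17) ; 43 k$ left.
Take all of Lab U (6 k$, value 27) ; 37 k$ left.
All 9 k$ of Lab P fit (value 38) ; 28 remain.
All 25 k$ of Lab A fit (value 30) ; 3 remain.
Fill the last 3 k$ with part of Lab K: 3/30 of it earns 2.7.
Total value = 114.7.

114.7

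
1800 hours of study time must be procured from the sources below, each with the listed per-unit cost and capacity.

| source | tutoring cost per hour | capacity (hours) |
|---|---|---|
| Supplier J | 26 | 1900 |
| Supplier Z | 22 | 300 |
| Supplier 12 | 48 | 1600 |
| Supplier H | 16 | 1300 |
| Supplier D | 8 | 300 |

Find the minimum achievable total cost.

Use sources in increasing cost order.
Take 300 from Supplier D at 8 ; need 1500 more.
Take 1300 from Supplier H at 16 ; need 200 more.
Supplier Z (22): take the remaining 200 ; done.
Supplier J, Supplier 12: unused.
Cost = 300×8 + 1300×16 + 200×22 = 27600.

27600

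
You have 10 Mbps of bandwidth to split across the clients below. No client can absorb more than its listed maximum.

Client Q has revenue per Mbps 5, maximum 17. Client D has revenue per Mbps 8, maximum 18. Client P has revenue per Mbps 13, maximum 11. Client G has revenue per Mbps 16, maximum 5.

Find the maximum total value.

Order the clients by revenue per Mbps: Client G 16 > Client P 13 > Client D 8 > Client Q 5.
Give Client G 5 to hit its cap of 5 ; 5 left.
Client P has room for 11 but only 5 remain, so it gets 5.
Total = 13×5 + 16×5 = 145.

145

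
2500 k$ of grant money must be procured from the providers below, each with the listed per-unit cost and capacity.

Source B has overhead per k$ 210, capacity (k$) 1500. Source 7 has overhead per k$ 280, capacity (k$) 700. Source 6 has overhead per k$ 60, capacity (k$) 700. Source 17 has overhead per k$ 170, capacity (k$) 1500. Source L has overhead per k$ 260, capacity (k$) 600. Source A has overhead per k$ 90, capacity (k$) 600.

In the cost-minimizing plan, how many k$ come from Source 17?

1200

Cheapest first:
Source 6 at 60: take all 700 k$ ; 1800 still needed.
Source A (90): use full 600 ; 1200 k$ to go.
Source 17 (170): take the remaining 1200 ; done.
Source B, Source L, Source 7: unused.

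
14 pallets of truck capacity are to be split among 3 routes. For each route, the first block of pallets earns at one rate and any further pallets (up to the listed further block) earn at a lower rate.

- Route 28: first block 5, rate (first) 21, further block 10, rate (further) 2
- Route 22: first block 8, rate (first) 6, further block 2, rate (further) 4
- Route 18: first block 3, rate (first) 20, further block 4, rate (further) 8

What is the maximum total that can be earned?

Treat each block as its own option and order by rate: Route 28/T1 21 > Route 18/T1 20 > Route 18/T2 8 > Route 22/T1 6 > Route 22/T2 4 > Route 28/T2 2.
Fill Route 28 T1 block (5 at 21) ; 9 left.
Route 18 T1 at 20: fill all 3 ; 6 left.
Route 18 T2 at 8: fill all 4 ; 2 left.
Route 22/T1: +2 of 8 at 6; pool empty.
Total = 21×5 + 20×3 + 8×4 + 6×2 = 209.

209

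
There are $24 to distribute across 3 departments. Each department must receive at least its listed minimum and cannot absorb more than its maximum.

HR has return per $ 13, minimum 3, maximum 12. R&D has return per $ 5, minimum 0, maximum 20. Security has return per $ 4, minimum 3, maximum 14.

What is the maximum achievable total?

Meeting every minimum uses 3+0+3 = 6 $, leaving 18.
Rank by return per $: HR 13 > R&D 5 > Security 4.
HR: +9 to 12 (cap) ; 9 left.
R&D has room for 20 more but only 9 remain, so it gets 9.
Total = 13×12 + 5×9 + 4×3 = 213.

213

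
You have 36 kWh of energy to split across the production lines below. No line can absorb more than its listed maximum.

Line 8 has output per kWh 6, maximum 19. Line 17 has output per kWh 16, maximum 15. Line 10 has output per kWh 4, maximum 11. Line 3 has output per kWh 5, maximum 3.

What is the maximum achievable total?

364

Highest output per kWh first: Line 17 16 > Line 8 6 > Line 3 5 > Line 10 4.
Line 17 takes 15 to reach its cap of 15 ; 21 left.
Line 8 takes 19 to reach its cap of 19 ; 2 left.
Line 3 has room for 3 but only 2 remain, so it gets 2.
Total = 6×19 + 16×15 + 5×2 = 364.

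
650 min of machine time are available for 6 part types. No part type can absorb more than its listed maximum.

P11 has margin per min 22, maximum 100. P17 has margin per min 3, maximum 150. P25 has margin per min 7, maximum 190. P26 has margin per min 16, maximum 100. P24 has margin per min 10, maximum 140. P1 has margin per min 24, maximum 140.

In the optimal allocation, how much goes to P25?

170

Highest margin per min first: P1 24 > P11 22 > P26 16 > P24 10 > P25 7 > P17 3.
P1 takes 140 to reach its cap of 140 — 510 left.
P11 takes 100 to reach its cap of 100 — 410 left.
P26: +100 to 100 (cap) — 310 left.
Give P24 140 to hit its cap of 140 — 170 left.
Only 170 left; P25 takes them to reach 170.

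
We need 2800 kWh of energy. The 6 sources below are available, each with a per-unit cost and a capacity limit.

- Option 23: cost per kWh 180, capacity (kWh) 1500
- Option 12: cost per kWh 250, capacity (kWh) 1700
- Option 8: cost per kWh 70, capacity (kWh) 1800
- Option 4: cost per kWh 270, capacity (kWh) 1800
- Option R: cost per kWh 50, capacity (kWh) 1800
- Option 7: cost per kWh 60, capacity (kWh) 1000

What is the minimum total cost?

Cheapest first:
Option R (50): use full 1800 → 1000 kWh to go.
Take 1000 from Option 7 at 60 → need 0 more.
Option 8, Option 23, Option 12, Option 4: unused.
Cost = 1800×50 + 1000×60 = 150000.

150000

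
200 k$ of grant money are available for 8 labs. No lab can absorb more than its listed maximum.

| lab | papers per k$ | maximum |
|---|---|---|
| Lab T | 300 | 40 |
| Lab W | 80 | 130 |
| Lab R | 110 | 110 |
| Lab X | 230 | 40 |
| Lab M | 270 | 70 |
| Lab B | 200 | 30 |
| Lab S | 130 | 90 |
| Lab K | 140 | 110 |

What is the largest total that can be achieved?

48900

Highest papers per k$ first: Lab T 300 > Lab M 270 > Lab X 230 > Lab B 200 > Lab K 140 > Lab S 130 > Lab R 110 > Lab W 80.
Lab T: +40 to 40 (cap) → 160 left.
Lab M takes 70 to reach its cap of 70 → 90 left.
Lab X takes 40 to reach its cap of 40 → 50 left.
Lab B: +30 to 30 (cap) → 20 left.
Lab K has room for 110 but only 20 remain, so it gets 20.
Total = 300×40 + 230×40 + 270×70 + 200×30 + 140×20 = 48900.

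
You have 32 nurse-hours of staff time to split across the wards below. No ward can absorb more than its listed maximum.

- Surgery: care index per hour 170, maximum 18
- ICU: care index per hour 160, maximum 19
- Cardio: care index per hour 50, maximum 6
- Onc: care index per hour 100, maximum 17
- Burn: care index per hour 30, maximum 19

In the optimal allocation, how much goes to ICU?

Highest care index per hour first: Surgery 170 > ICU 160 > Onc 100 > Cardio 50 > Burn 30.
Give Surgery 18 to hit its cap of 18 → 14 left.
ICU: +14 (room for 19) → 14. Pool exhausted.

14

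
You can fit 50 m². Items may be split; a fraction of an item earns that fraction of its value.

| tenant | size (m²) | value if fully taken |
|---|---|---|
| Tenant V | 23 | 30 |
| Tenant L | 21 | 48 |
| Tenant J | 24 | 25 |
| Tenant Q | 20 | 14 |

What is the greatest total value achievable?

84.25

Best value per unit of size first: Tenant L 48/21≈2.29, Tenant V 30/23≈1.3, Tenant J 25/24≈1.04, Tenant Q 14/20≈0.7.
Take all of Tenant L (21 m², value 48) — 29 m² left.
Take all of Tenant V (23 m², value 30) — 6 m² left.
Fill the last 6 m² with part of Tenant J: 6/24 of it earns 6.25.
Total value = 84.25.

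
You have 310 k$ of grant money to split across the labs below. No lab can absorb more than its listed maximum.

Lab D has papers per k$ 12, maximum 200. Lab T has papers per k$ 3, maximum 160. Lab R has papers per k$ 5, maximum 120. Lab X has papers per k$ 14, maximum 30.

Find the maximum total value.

Rank by papers per k$: Lab X 14 > Lab D 12 > Lab R 5 > Lab T 3.
Lab X takes 30 to reach its cap of 30 — 280 left.
Lab D: +200 to 200 (cap) — 80 left.
Lab R: +80 (room for 120) → 80. Pool exhausted.
Total = 12×200 + 5×80 + 14×30 = 3220.

3220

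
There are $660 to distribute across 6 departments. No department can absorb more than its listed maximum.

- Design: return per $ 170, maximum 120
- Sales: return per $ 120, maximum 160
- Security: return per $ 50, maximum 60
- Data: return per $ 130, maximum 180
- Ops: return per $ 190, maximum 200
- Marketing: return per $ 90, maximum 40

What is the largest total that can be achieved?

101000

Order the departments by return per $: Ops 190 > Design 170 > Data 130 > Sales 120 > Marketing 90 > Security 50.
Ops takes 200 to reach its cap of 200 — 460 left.
Design: +120 to 120 (cap) — 340 left.
Data: +180 to 180 (cap) — 160 left.
Sales: +160 to 160 (cap) — 0 left.
Total = 170×120 + 120×160 + 130×180 + 190×200 = 101000.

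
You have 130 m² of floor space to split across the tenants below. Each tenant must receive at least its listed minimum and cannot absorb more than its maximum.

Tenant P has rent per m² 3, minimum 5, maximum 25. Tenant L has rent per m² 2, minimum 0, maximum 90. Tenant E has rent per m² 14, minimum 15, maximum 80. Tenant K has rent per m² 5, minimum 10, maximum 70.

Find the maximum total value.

1360

Meeting every minimum uses 5+0+15+10 = 30 m², leaving 100.
Highest rent per m² first: Tenant E 14 > Tenant K 5 > Tenant P 3 > Tenant L 2.
Tenant E: +65 to 80 (cap) — 35 left.
Tenant K: +35 (room for 60) → 45. Pool exhausted.
Total = 3×5 + 14×80 + 5×45 = 1360.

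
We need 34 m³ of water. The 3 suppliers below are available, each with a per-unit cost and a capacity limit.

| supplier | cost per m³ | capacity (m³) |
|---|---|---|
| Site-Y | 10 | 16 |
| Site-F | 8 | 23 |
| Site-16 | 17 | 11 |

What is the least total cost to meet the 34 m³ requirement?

294

Use suppliers in increasing cost order.
Site-F at 8: take all 23 m³ → 11 still needed.
Site-Y (10): take the remaining 11 → done.
Site-16: unused.
Cost = 23×8 + 11×10 = 294.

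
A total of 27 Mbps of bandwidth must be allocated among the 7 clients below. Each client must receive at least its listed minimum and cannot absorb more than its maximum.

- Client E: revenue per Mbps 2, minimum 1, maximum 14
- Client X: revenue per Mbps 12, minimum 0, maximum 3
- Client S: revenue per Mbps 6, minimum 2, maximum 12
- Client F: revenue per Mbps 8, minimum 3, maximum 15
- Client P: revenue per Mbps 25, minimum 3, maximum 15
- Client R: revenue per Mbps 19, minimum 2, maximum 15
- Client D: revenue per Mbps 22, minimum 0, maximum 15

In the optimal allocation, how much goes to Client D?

4

Meeting every minimum uses 1+0+2+3+3+2+0 = 11 Mbps, leaving 16.
Highest revenue per Mbps first: Client P 25 > Client D 22 > Client R 19 > Client X 12 > Client F 8 > Client S 6 > Client E 2.
Client P takes 12 more to reach its cap of 15 → 4 left.
Client D has room for 15 more but only 4 remain, so it gets 4.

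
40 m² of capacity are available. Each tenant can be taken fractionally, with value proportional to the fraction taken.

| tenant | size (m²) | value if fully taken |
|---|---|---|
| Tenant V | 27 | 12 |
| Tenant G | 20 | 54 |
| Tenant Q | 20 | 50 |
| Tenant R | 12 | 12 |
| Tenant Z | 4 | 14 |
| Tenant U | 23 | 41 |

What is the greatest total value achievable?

Best value per unit of size first: Tenant Z 14/4≈3.5, Tenant G 54/20≈2.7, Tenant Q 50/20≈2.5, Tenant U 41/23≈1.78, Tenant R 12/12≈1, Tenant V 12/27≈0.444.
Take all of Tenant Z (4 m², value 14) — 36 m² left.
Tenant G: take in full, 20 m² for value 54 — 16 left.
Fill the last 16 m² with part of Tenant Q: 16/20 of it earns 40.
Total value = 108.

108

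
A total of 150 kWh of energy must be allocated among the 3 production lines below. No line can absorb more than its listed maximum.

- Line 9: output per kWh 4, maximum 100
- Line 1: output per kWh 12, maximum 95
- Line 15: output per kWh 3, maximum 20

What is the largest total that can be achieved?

Highest output per kWh first: Line 1 12 > Line 9 4 > Line 15 3.
Line 1: +95 to 95 (cap) — 55 left.
Line 9 has room for 100 but only 55 remain, so it gets 55.
Total = 4×55 + 12×95 = 1360.

1360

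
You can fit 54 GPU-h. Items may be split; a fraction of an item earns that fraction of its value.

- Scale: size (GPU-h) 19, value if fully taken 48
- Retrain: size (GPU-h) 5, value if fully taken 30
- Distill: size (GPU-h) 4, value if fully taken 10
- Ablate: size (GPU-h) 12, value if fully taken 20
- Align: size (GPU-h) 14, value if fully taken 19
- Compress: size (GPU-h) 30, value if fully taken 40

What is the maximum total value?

127

Best value per unit of size first: Retrain 30/5≈6, Scale 48/19≈2.53, Distill 10/4≈2.5, Ablate 20/12≈1.67, Align 19/14≈1.36, Compress 40/30≈1.33.
Retrain: take in full, 5 GPU-h for value 30 ; 49 left.
All 19 GPU-h of Scale fit (value 48) ; 30 remain.
Take all of Distill (4 GPU-h, value 10) ; 26 GPU-h left.
Ablate: take in full, 12 GPU-h for value 20 ; 14 left.
All 14 GPU-h of Align fit (value 19) ; 0 remain.
Total value = 127.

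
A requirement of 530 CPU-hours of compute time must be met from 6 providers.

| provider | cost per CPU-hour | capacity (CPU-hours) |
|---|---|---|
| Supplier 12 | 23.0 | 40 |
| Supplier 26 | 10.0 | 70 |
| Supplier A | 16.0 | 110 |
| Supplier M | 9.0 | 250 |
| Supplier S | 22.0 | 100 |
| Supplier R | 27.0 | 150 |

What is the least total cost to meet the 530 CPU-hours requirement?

Fill from the cheapest provider first.
Supplier M (9.0): use full 250 — 280 CPU-hours to go.
Supplier 26 at 10.0: take all 70 CPU-hours — 210 still needed.
Supplier A (16.0): use full 110 — 100 CPU-hours to go.
Supplier S (22.0): use full 100 — 0 CPU-hours to go.
Supplier 12, Supplier R: unused.
Cost = 250×9.0 + 70×10.0 + 110×16.0 + 100×22.0 = 6910.

6910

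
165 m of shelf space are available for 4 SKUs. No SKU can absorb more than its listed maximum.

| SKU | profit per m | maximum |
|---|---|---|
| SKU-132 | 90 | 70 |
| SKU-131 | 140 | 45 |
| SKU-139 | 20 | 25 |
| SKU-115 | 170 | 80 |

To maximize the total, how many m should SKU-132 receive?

40

Order the SKUs by profit per m: SKU-115 170 > SKU-131 140 > SKU-132 90 > SKU-139 20.
SKU-115: +80 to 80 (cap) ; 85 left.
SKU-131: +45 to 45 (cap) ; 40 left.
SKU-132: +40 (room for 70) → 40. Pool exhausted.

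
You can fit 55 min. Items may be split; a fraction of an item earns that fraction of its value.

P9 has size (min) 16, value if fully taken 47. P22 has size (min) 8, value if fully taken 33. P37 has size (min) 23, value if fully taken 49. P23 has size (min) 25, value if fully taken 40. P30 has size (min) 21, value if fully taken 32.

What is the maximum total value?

141.8

Rank by value-to-size ratio: P22 33/8≈4.12, P9 47/16≈2.94, P37 49/23≈2.13, P23 40/25≈1.6, P30 32/21≈1.52.
All 8 min of P22 fit (value 33) — 47 remain.
Take all of P9 (16 min, value 47) — 31 min left.
P37: take in full, 23 min for value 49 — 8 left.
Fill the last 8 min with part of P23: 8/25 of it earns 12.8.
Total value = 141.8.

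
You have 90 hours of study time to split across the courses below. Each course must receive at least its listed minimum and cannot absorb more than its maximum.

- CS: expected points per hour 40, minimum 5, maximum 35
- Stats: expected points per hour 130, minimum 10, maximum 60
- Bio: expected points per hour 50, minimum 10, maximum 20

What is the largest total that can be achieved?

Meeting every minimum uses 5+10+10 = 25 hours, leaving 65.
Rank by expected points per hour: Stats 130 > Bio 50 > CS 40.
Give Stats 50 more to hit its cap of 60 — 15 left.
Bio takes 10 more to reach its cap of 20 — 5 left.
CS has room for 30 more but only 5 remain, so it gets 10.
Total = 40×10 + 130×60 + 50×20 = 9200.

9200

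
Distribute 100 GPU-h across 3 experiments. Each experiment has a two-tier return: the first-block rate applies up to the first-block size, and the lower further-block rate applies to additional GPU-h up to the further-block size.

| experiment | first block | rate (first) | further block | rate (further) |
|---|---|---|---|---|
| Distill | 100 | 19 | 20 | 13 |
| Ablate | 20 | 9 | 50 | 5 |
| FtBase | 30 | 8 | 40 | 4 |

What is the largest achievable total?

Rank every tier by rate: Distill/tier1 19 > Distill/tier2 13 > Ablate/tier1 9 > FtBase/tier1 8 > Ablate/tier2 5 > FtBase/tier2 4.
Distill tier1 at 19: fill all 100 — 0 left.
Total = 19×100 = 1900.

1900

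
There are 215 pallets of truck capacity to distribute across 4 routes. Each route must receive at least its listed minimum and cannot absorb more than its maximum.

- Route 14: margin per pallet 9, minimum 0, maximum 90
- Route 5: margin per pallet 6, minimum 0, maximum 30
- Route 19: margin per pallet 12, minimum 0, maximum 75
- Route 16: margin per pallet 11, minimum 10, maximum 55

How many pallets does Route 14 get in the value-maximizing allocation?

85

Meeting every minimum uses 0+0+0+10 = 10 pallets, leaving 205.
Highest margin per pallet first: Route 19 12 > Route 16 11 > Route 14 9 > Route 5 6.
Route 19: +75 to 75 (cap) — 130 left.
Route 16: +45 to 55 (cap) — 85 left.
Only 85 left; Route 14 takes them to reach 85.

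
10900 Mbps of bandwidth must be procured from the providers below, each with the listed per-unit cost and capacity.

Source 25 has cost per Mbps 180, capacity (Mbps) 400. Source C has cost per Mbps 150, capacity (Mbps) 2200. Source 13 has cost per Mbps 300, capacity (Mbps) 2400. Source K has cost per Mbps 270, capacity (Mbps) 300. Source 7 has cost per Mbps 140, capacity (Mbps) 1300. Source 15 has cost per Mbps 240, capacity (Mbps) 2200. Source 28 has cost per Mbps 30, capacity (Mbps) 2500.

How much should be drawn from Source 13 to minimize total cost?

2000

Fill from the cheapest provider first.
Source 28 at 30: take all 2500 Mbps → 8400 still needed.
Source 7 (140): use full 1300 → 7100 Mbps to go.
Source C at 150: take all 2200 Mbps → 4900 still needed.
Source 25 (180): use full 400 → 4500 Mbps to go.
Take 2200 from Source 15 at 240 → need 2300 more.
Source K (270): use full 300 → 2000 Mbps to go.
Source 13 (300): take the remaining 2000 → done.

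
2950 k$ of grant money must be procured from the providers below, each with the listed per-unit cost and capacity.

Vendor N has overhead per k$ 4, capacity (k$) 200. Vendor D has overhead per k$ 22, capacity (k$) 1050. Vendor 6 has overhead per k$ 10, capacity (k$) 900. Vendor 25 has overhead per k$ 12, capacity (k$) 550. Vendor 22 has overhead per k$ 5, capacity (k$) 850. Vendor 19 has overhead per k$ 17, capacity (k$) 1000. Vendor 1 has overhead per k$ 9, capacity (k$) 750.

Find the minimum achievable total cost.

Cheapest first:
Take 200 from Vendor N at 4 — need 2750 more.
Take 850 from Vendor 22 at 5 — need 1900 more.
Vendor 1 (9): use full 750 — 1150 k$ to go.
Take 900 from Vendor 6 at 10 — need 250 more.
Vendor 25 at 12: take 250 of its 550 — requirement met.
Vendor 19, Vendor D: unused.
Cost = 200×4 + 850×5 + 750×9 + 900×10 + 250×12 = 23800.

23800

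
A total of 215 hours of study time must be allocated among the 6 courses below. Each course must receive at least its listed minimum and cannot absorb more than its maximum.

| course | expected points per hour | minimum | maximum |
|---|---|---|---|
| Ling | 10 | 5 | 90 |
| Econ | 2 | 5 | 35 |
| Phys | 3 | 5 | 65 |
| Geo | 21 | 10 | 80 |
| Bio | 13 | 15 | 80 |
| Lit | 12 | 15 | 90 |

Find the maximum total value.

Meeting every minimum uses 5+5+5+10+15+15 = 55 hours, leaving 160.
Order the courses by expected points per hour: Geo 21 > Bio 13 > Lit 12 > Ling 10 > Phys 3 > Econ 2.
Give Geo 70 more to hit its cap of 80 — 90 left.
Give Bio 65 more to hit its cap of 80 — 25 left.
Lit: +25 (room for 75) → 40. Pool exhausted.
Total = 10×5 + 2×5 + 3×5 + 21×80 + 13×80 + 12×40 = 3275.

3275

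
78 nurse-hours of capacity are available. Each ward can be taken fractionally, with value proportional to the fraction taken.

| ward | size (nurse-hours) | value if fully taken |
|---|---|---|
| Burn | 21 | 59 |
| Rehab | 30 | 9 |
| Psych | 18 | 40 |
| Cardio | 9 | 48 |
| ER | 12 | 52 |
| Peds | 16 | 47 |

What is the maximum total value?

Rank by value-to-size ratio: Cardio 48/9≈5.33, ER 52/12≈4.33, Peds 47/16≈2.94, Burn 59/21≈2.81, Psych 40/18≈2.22, Rehab 9/30≈0.3.
Cardio: take in full, 9 nurse-hours for value 48 — 69 left.
All 12 nurse-hours of ER fit (value 52) — 57 remain.
Peds: take in full, 16 nurse-hours for value 47 — 41 left.
Take all of Burn (21 nurse-hours, value 59) — 20 nurse-hours left.
All 18 nurse-hours of Psych fit (value 40) — 2 remain.
Fill the last 2 nurse-hours with part of Rehab: 2/30 of it earns 0.6.
Total value = 246.6.

246.6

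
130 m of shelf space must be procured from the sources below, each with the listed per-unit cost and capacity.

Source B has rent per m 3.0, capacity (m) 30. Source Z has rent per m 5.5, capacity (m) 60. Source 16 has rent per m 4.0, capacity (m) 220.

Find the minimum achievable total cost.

Fill from the cheapest source first.
Take 30 from Source B at 3.0 → need 100 more.
Source 16 (4.0): take the remaining 100 → done.
Source Z: unused.
Cost = 30×3.0 + 100×4.0 = 490.

490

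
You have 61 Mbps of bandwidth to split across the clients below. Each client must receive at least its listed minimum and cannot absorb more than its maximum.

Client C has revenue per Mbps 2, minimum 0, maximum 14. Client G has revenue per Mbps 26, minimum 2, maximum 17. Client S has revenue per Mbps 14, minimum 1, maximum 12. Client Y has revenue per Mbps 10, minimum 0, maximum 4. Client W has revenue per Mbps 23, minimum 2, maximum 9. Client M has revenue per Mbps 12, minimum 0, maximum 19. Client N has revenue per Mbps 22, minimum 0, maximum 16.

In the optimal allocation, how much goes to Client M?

7

Meeting every minimum uses 0+2+1+0+2+0+0 = 5 Mbps, leaving 56.
Rank by revenue per Mbps: Client G 26 > Client W 23 > Client N 22 > Client S 14 > Client M 12 > Client Y 10 > Client C 2.
Client G takes 15 more to reach its cap of 17 — 41 left.
Client W: +7 to 9 (cap) — 34 left.
Give Client N 16 more to hit its cap of 16 — 18 left.
Give Client S 11 more to hit its cap of 12 — 7 left.
Client M: +7 (room for 19) → 7. Pool exhausted.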